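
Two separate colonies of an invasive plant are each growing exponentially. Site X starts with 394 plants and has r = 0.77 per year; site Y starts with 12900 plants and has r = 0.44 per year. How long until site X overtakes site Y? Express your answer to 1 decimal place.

10.6 years

Set 394·e^(0.77t) = 12900·e^(0.44t).
e^((0.77 − 0.44)t) = 12900/394 → e^(0.33·t) = 32.741.
0.33·t = ln(32.741) = 3.4886, so t = 3.4886/0.33 = 10.572.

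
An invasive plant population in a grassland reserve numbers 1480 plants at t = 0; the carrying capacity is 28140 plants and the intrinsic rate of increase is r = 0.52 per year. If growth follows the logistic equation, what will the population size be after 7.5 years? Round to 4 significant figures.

20620 plants

A = (K − N₀)/N₀ = (28140 − 1480)/1480 = 18.014.
N(t) = K/(1 + A·e^(−rt)) = 28140/(1 + 18.014×e^(−0.52×7.5)).
e^(−3.9) = 0.020242; denominator = 1 + 18.014×0.020242 = 1.3646.
N = 28140/1.3646 = 20621.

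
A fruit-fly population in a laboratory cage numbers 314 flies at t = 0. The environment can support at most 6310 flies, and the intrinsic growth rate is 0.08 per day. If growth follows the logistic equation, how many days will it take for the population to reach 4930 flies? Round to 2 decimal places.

52.78 days

A = (K − N₀)/N₀ = (6310 − 314)/314 = 19.096.
Solve 6310/(1 + 19.096·e^(−0.08t)) = 4930: 1 + 19.096·e^(−0.08t) = 1.2799, so e^(−0.08t) = 0.0146589.
−0.08·t = ln(0.0146589) = -4.2227, so t = 4.2227/0.08 = 52.784.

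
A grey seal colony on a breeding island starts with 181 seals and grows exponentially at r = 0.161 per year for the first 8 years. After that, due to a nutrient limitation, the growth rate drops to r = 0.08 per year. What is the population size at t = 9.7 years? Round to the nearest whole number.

752 seals

Phase 1: N(8) = 181·e^(0.161×8) = 181·e^1.288 = 656.221.
Phase 2 runs for 9.7 − 8 = 1.7 years at r = 0.08.
N(9.7) = 656.221·e^(0.08×1.7) = 656.221·e^0.136 = 751.82.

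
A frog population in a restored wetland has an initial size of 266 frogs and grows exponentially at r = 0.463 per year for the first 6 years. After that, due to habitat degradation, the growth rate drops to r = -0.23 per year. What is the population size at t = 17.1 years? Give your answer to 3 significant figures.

Phase 1: N(6) = 266·e^(0.463×6) = 266·e^2.778 = 4279.09.
Phase 2 runs for 17.1 − 6 = 11.1 years at r = -0.23.
N(17.1) = 4279.09·e^(-0.23×11.1) = 4279.09·e^-2.553 = 333.118.

333 frogs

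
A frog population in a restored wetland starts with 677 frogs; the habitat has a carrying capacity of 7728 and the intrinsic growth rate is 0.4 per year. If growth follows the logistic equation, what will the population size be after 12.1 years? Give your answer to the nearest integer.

A = (K − N₀)/N₀ = (7728 − 677)/677 = 10.415.
N(t) = K/(1 + A·e^(−rt)) = 7728/(1 + 10.415×e^(−0.4×12.1)).
e^(−4.84) = 0.0079071; denominator = 1 + 10.415×0.0079071 = 1.0824.
N = 7728/1.0824 = 7140.

7140 frogs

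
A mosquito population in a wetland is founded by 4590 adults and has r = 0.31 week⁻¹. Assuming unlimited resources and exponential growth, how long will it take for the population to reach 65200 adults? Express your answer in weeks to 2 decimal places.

8.56 weeks

Set N₀·e^(rt) = 65200: e^(0.31·t) = 65200/4590 = 14.205.
0.31·t = ln(14.205) = 2.6536, so t = 2.6536/0.31 = 8.5599.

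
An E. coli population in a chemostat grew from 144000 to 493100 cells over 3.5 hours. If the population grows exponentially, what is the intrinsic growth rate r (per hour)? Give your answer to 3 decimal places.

0.352 per hour

From N(t) = N₀·e^(rt): e^(r·3.5) = 493100/144000 = 3.4243.
r·3.5 = ln(3.4243) = 1.2309, so r = 1.2309/3.5 = 0.35169.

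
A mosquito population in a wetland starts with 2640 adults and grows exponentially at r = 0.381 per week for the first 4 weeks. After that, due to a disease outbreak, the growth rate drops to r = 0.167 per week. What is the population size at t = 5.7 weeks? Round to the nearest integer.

16098 adults

Phase 1: N(4) = 2640·e^(0.381×4) = 2640·e^1.524 = 12119.1.
Phase 2 runs for 5.7 − 4 = 1.7 weeks at r = 0.167.
N(5.7) = 12119.1·e^(0.167×1.7) = 12119.1·e^0.2839 = 16097.7.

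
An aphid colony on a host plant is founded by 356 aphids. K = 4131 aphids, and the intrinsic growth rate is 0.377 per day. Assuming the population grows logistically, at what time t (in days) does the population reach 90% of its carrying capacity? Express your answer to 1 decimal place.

A = (K − N₀)/N₀ = (4131 − 356)/356 = 10.604.
Solve 4131/(1 + 10.604·e^(−0.377t)) = 3717.9: 1 + 10.604·e^(−0.377t) = 1.1111, so e^(−0.377t) = 0.0104783.
−0.377·t = ln(0.0104783) = -4.5584, so t = 4.5584/0.377 = 12.091.

12.1 days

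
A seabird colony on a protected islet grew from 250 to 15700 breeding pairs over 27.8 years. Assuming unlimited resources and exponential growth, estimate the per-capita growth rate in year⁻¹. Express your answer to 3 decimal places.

From N(t) = N₀·e^(rt): e^(r·27.8) = 15700/250 = 62.8.
r·27.8 = ln(62.8) = 4.14, so r = 4.14/27.8 = 0.14892.

0.149 per year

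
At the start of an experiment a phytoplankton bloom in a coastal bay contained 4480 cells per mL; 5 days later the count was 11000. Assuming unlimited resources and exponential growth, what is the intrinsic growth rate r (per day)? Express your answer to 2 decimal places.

0.18 per day

From N(t) = N₀·e^(rt): e^(r·5) = 11000/4480 = 2.4554.
r·5 = ln(2.4554) = 0.89827, so r = 0.89827/5 = 0.17965.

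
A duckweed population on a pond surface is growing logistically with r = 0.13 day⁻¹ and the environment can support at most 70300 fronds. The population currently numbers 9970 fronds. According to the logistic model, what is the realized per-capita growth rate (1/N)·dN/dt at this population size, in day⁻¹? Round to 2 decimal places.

0.11 per day

(1/N)·dN/dt = r(1 − N/K) = 0.13 × (1 − 9970/70300).
= 0.13 × 0.85818 = 0.11156.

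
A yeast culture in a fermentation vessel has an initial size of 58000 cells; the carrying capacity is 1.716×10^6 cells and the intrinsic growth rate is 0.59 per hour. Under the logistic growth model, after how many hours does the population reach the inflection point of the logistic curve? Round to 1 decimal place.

Logistic growth is fastest at N = K/2 = 858000.
A = (K − N₀)/N₀ = 28.586. Set K/(1 + A·e^(−rt)) = K/2 → A·e^(−rt) = 1.
e^(−0.59t) = 1/28.586 = 0.0349819, so t = ln(28.586)/0.59 = 3.3529/0.59 = 5.6829.

5.7 hours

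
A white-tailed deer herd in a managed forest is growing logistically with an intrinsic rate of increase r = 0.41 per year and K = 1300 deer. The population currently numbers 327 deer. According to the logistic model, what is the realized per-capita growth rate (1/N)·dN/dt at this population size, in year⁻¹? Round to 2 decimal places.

(1/N)·dN/dt = r(1 − N/K) = 0.41 × (1 − 327/1300).
= 0.41 × 0.74846 = 0.30687.

0.31 per year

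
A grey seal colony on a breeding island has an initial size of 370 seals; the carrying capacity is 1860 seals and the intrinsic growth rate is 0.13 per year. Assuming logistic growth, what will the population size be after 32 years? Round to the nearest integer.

A = (K − N₀)/N₀ = (1860 − 370)/370 = 4.027.
N(t) = K/(1 + A·e^(−rt)) = 1860/(1 + 4.027×e^(−0.13×32)).
e^(−4.16) = 0.015608; denominator = 1 + 4.027×0.015608 = 1.0629.
N = 1860/1.0629 = 1750.01.

1750 seals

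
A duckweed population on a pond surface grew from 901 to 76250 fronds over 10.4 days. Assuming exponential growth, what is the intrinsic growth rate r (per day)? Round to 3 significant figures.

From N(t) = N₀·e^(rt): e^(r·10.4) = 76250/901 = 84.628.
r·10.4 = ln(84.628) = 4.4383, so r = 4.4383/10.4 = 0.42676.

0.427 per day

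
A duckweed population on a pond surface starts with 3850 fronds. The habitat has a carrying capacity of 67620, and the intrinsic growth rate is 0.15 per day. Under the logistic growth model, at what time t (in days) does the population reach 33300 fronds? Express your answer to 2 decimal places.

18.51 days

A = (K − N₀)/N₀ = (67620 − 3850)/3850 = 16.564.
Solve 67620/(1 + 16.564·e^(−0.15t)) = 33300: 1 + 16.564·e^(−0.15t) = 2.0306, so e^(−0.15t) = 0.0622225.
−0.15·t = ln(0.0622225) = -2.777, so t = 2.777/0.15 = 18.514.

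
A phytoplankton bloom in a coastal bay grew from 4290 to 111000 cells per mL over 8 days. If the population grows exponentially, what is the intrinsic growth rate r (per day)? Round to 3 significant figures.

From N(t) = N₀·e^(rt): e^(r·8) = 111000/4290 = 25.874.
r·8 = ln(25.874) = 3.2532, so r = 3.2532/8 = 0.40666.

0.407 per day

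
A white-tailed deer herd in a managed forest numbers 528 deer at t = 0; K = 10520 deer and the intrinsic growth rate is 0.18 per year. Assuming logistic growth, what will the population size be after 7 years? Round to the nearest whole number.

A = (K − N₀)/N₀ = (10520 − 528)/528 = 18.924.
N(t) = K/(1 + A·e^(−rt)) = 10520/(1 + 18.924×e^(−0.18×7)).
e^(−1.26) = 0.28365; denominator = 1 + 18.924×0.28365 = 6.3679.
N = 10520/6.3679 = 1652.03.

1652 deer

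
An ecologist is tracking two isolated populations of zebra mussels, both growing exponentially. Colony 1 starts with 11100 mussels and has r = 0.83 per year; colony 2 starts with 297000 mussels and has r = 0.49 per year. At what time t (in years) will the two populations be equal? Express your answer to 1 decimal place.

9.7 years

Set 11100·e^(0.83t) = 297000·e^(0.49t).
e^((0.83 − 0.49)t) = 297000/11100 → e^(0.34·t) = 26.757.
0.34·t = ln(26.757) = 3.2868, so t = 3.2868/0.34 = 9.667.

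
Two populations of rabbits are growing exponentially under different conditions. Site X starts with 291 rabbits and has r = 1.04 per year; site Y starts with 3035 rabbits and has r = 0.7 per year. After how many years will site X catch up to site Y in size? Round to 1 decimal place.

6.9 years

Set 291·e^(1.04t) = 3035·e^(0.7t).
e^((1.04 − 0.7)t) = 3035/291 → e^(0.34·t) = 10.43.
0.34·t = ln(10.43) = 2.3446, so t = 2.3446/0.34 = 6.896.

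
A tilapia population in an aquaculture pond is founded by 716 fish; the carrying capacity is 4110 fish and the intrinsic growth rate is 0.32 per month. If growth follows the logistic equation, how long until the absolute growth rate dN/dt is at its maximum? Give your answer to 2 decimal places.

4.86 months

Logistic growth is fastest at N = K/2 = 2055.
A = (K − N₀)/N₀ = 4.7402. Set K/(1 + A·e^(−rt)) = K/2 → A·e^(−rt) = 1.
e^(−0.32t) = 1/4.7402 = 0.210961, so t = ln(4.7402)/0.32 = 1.5561/0.32 = 4.8628.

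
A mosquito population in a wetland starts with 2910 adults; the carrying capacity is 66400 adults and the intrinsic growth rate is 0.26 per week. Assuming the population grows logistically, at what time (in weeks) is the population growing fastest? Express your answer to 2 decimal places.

11.86 weeks

Logistic growth is fastest at N = K/2 = 33200.
A = (K − N₀)/N₀ = 21.818. Set K/(1 + A·e^(−rt)) = K/2 → A·e^(−rt) = 1.
e^(−0.26t) = 1/21.818 = 0.045834, so t = ln(21.818)/0.26 = 3.0827/0.26 = 11.857.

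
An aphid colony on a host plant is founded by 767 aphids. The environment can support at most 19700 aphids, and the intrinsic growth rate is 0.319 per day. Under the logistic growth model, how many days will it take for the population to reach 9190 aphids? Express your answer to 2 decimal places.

9.63 days

A = (K − N₀)/N₀ = (19700 − 767)/767 = 24.684.
Solve 19700/(1 + 24.684·e^(−0.319t)) = 9190: 1 + 24.684·e^(−0.319t) = 2.1436, so e^(−0.319t) = 0.0463301.
−0.319·t = ln(0.0463301) = -3.072, so t = 3.072/0.319 = 9.63.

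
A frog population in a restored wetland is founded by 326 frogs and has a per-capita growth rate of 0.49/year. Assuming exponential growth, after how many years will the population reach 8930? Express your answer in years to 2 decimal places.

Set N₀·e^(rt) = 8930: e^(0.49·t) = 8930/326 = 27.393.
0.49·t = ln(27.393) = 3.3103, so t = 3.3103/0.49 = 6.7557.

6.76 years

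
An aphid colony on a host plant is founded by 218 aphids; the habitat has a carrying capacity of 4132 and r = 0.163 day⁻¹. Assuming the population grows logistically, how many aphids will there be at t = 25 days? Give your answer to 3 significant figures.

3170 aphids

A = (K − N₀)/N₀ = (4132 − 218)/218 = 17.954.
N(t) = K/(1 + A·e^(−rt)) = 4132/(1 + 17.954×e^(−0.163×25)).
e^(−4.075) = 0.016992; denominator = 1 + 17.954×0.016992 = 1.3051.
N = 4132/1.3051 = 3166.09.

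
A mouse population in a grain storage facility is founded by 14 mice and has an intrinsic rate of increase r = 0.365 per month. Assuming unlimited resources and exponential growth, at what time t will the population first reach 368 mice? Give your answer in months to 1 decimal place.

9.0 months

Set N₀·e^(rt) = 368: e^(0.365·t) = 368/14 = 26.286.
0.365·t = ln(26.286) = 3.269, so t = 3.269/0.365 = 8.9562.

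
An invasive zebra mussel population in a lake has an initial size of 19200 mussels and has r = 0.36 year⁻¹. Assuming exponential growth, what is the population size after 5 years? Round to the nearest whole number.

N(t) = N₀·e^(rt) = 19200 × e^(0.36×5) = 19200 × e^1.8.
e^1.8 ≈ 6.0496, so N ≈ 19200 × 6.0496 = 116153.

116153 mussels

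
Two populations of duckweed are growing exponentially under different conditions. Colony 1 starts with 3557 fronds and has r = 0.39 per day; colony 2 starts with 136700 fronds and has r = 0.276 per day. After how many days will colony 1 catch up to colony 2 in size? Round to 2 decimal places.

Set 3557·e^(0.39t) = 136700·e^(0.276t).
e^((0.39 − 0.276)t) = 136700/3557 → e^(0.114·t) = 38.431.
0.114·t = ln(38.431) = 3.6489, so t = 3.6489/0.114 = 32.008.

32.01 days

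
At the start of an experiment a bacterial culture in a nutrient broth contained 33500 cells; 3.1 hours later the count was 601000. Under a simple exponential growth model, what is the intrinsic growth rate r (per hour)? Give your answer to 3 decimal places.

From N(t) = N₀·e^(rt): e^(r·3.1) = 601000/33500 = 17.94.
r·3.1 = ln(17.94) = 2.887, so r = 2.887/3.1 = 0.93131.

0.931 per hour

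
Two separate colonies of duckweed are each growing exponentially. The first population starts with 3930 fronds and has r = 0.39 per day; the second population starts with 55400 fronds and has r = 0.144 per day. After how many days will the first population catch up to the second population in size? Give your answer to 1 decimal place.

10.8 days

Set 3930·e^(0.39t) = 55400·e^(0.144t).
e^((0.39 − 0.144)t) = 55400/3930 → e^(0.246·t) = 14.097.
0.246·t = ln(14.097) = 2.6459, so t = 2.6459/0.246 = 10.756.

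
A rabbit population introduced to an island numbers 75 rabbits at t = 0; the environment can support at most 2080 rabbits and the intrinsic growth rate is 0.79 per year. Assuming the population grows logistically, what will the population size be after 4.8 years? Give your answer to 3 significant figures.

A = (K − N₀)/N₀ = (2080 − 75)/75 = 26.733.
N(t) = K/(1 + A·e^(−rt)) = 2080/(1 + 26.733×e^(−0.79×4.8)).
e^(−3.792) = 0.02255; denominator = 1 + 26.733×0.02255 = 1.6028.
N = 2080/1.6028 = 1297.69.

1300 rabbits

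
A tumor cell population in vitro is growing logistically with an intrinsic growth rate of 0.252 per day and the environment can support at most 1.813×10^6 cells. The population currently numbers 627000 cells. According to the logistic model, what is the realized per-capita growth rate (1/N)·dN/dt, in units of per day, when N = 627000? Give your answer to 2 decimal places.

(1/N)·dN/dt = r(1 − N/K) = 0.252 × (1 − 627000/1.813×10^6).
= 0.252 × 0.65416 = 0.16485.

0.16 per day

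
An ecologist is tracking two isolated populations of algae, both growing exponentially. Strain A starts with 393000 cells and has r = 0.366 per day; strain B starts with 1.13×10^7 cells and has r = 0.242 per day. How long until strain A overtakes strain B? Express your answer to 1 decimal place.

27.1 days

Set 393000·e^(0.366t) = 1.13×10^7·e^(0.242t).
e^((0.366 − 0.242)t) = 1.13×10^7/393000 → e^(0.124·t) = 28.753.
0.124·t = ln(28.753) = 3.3587, so t = 3.3587/0.124 = 27.087.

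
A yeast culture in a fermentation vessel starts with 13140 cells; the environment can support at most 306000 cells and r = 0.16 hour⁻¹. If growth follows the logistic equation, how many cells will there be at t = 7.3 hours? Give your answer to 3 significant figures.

38600 cells

A = (K − N₀)/N₀ = (306000 − 13140)/13140 = 22.288.
N(t) = K/(1 + A·e^(−rt)) = 306000/(1 + 22.288×e^(−0.16×7.3)).
e^(−1.168) = 0.31099; denominator = 1 + 22.288×0.31099 = 7.9312.
N = 306000/7.9312 = 38581.8.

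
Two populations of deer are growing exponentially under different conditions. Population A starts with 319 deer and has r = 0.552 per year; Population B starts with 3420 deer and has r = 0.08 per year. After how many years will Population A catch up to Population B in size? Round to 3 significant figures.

5.03 years

Set 319·e^(0.552t) = 3420·e^(0.08t).
e^((0.552 − 0.08)t) = 3420/319 → e^(0.472·t) = 10.721.
0.472·t = ln(10.721) = 2.3722, so t = 2.3722/0.472 = 5.0259.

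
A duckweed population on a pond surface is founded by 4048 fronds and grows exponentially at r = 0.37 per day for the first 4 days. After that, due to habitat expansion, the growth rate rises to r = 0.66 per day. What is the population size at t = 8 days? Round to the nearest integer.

249192 fronds

Phase 1: N(4) = 4048·e^(0.37×4) = 4048·e^1.48 = 17782.6.
Phase 2 runs for 8 − 4 = 4 days at r = 0.66.
N(8) = 17782.6·e^(0.66×4) = 17782.6·e^2.64 = 249192.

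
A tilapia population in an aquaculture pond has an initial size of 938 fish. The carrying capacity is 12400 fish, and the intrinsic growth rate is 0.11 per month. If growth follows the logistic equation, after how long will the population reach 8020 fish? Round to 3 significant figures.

A = (K − N₀)/N₀ = (12400 − 938)/938 = 12.22.
Solve 12400/(1 + 12.22·e^(−0.11t)) = 8020: 1 + 12.22·e^(−0.11t) = 1.5461, so e^(−0.11t) = 0.0446933.
−0.11·t = ln(0.0446933) = -3.1079, so t = 3.1079/0.11 = 28.254.

28.3 months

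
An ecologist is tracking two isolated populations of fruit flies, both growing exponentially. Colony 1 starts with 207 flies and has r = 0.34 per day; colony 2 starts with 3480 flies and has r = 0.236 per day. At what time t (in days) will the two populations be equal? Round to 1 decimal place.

27.1 days

Set 207·e^(0.34t) = 3480·e^(0.236t).
e^((0.34 − 0.236)t) = 3480/207 → e^(0.104·t) = 16.812.
0.104·t = ln(16.812) = 2.8221, so t = 2.8221/0.104 = 27.135.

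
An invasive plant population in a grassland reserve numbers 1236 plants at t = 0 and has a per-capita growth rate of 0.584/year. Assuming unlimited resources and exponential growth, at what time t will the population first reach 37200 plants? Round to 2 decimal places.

5.83 years

Set N₀·e^(rt) = 37200: e^(0.584·t) = 37200/1236 = 30.097.
0.584·t = ln(30.097) = 3.4044, so t = 3.4044/0.584 = 5.8295.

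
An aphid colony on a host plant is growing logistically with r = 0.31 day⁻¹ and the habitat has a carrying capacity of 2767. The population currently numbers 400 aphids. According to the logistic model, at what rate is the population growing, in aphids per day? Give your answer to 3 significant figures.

106 aphids per day

dN/dt = rN(1 − N/K) = 0.31 × 400 × (1 − 400/2767).
1 − 400/2767 = 0.85544; dN/dt = 0.31 × 400 × 0.85544 = 106.07.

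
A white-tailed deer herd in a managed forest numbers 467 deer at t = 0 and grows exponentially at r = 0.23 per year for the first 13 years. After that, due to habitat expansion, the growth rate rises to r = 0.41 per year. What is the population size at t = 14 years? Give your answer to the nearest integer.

Phase 1: N(13) = 467·e^(0.23×13) = 467·e^2.99 = 9286.61.
Phase 2 runs for 14 − 13 = 1 years at r = 0.41.
N(14) = 9286.61·e^(0.41×1) = 9286.61·e^0.41 = 13993.2.

13993 deer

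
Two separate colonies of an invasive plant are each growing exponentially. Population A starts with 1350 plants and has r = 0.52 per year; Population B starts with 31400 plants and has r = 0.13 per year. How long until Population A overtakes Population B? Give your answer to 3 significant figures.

Set 1350·e^(0.52t) = 31400·e^(0.13t).
e^((0.52 − 0.13)t) = 31400/1350 → e^(0.39·t) = 23.259.
0.39·t = ln(23.259) = 3.1467, so t = 3.1467/0.39 = 8.0685.

8.07 years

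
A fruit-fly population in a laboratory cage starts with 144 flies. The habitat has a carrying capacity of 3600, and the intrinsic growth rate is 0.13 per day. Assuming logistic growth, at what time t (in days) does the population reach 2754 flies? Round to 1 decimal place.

33.5 days

A = (K − N₀)/N₀ = (3600 − 144)/144 = 24.
Solve 3600/(1 + 24·e^(−0.13t)) = 2754: 1 + 24·e^(−0.13t) = 1.3072, so e^(−0.13t) = 0.0127996.
−0.13·t = ln(0.0127996) = -4.3583, so t = 4.3583/0.13 = 33.526.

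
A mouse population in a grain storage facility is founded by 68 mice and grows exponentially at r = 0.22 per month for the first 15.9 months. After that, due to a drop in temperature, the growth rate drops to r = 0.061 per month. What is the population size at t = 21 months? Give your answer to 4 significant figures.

Phase 1: N(15.9) = 68·e^(0.22×15.9) = 68·e^3.498 = 2247.35.
Phase 2 runs for 21 − 15.9 = 5.1 months at r = 0.061.
N(21) = 2247.35·e^(0.061×5.1) = 2247.35·e^0.3111 = 3067.47.

3067 mice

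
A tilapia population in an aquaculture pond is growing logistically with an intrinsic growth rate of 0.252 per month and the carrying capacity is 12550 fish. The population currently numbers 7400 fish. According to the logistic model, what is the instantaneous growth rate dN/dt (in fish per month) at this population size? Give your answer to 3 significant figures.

765 fish per month

dN/dt = rN(1 − N/K) = 0.252 × 7400 × (1 − 7400/12550).
1 − 7400/12550 = 0.41036; dN/dt = 0.252 × 7400 × 0.41036 = 765.24.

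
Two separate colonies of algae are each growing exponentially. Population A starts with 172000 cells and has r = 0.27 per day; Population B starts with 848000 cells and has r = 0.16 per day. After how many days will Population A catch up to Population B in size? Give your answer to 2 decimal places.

Set 172000·e^(0.27t) = 848000·e^(0.16t).
e^((0.27 − 0.16)t) = 848000/172000 → e^(0.11·t) = 4.9302.
0.11·t = ln(4.9302) = 1.5954, so t = 1.5954/0.11 = 14.504.

14.50 days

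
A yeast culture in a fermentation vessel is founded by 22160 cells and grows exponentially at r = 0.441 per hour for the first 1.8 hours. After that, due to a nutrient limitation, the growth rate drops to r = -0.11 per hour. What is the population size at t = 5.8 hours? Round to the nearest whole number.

Phase 1: N(1.8) = 22160·e^(0.441×1.8) = 22160·e^0.7938 = 49013.2.
Phase 2 runs for 5.8 − 1.8 = 4 hours at r = -0.11.
N(5.8) = 49013.2·e^(-0.11×4) = 49013.2·e^-0.44 = 31566.3.

31566 cells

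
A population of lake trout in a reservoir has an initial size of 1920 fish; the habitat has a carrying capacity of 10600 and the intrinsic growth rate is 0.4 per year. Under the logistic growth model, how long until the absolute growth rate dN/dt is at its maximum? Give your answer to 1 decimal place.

Logistic growth is fastest at N = K/2 = 5300.
A = (K − N₀)/N₀ = 4.5208. Set K/(1 + A·e^(−rt)) = K/2 → A·e^(−rt) = 1.
e^(−0.4t) = 1/4.5208 = 0.221198, so t = ln(4.5208)/0.4 = 1.5087/0.4 = 3.7717.

3.8 years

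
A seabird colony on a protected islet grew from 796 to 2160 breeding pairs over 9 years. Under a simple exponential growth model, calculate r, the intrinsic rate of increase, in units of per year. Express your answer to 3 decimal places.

0.111 per year

From N(t) = N₀·e^(rt): e^(r·9) = 2160/796 = 2.7136.
r·9 = ln(2.7136) = 0.99826, so r = 0.99826/9 = 0.11092.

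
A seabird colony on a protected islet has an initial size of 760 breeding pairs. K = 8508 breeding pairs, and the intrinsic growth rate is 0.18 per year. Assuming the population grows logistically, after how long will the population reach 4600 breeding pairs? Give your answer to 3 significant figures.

13.8 years

A = (K − N₀)/N₀ = (8508 − 760)/760 = 10.195.
Solve 8508/(1 + 10.195·e^(−0.18t)) = 4600: 1 + 10.195·e^(−0.18t) = 1.8496, so e^(−0.18t) = 0.0833337.
−0.18·t = ln(0.0833337) = -2.4849, so t = 2.4849/0.18 = 13.805.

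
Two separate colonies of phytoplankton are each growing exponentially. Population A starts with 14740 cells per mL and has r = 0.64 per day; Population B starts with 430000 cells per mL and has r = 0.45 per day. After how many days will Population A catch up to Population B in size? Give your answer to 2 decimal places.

17.75 days

Set 14740·e^(0.64t) = 430000·e^(0.45t).
e^((0.64 − 0.45)t) = 430000/14740 → e^(0.19·t) = 29.172.
0.19·t = ln(29.172) = 3.3732, so t = 3.3732/0.19 = 17.754.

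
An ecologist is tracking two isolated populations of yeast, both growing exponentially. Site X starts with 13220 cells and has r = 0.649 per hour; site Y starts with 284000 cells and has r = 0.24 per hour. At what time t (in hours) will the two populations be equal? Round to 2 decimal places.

7.50 hours

Set 13220·e^(0.649t) = 284000·e^(0.24t).
e^((0.649 − 0.24)t) = 284000/13220 → e^(0.409·t) = 21.483.
0.409·t = ln(21.483) = 3.0672, so t = 3.0672/0.409 = 7.4994.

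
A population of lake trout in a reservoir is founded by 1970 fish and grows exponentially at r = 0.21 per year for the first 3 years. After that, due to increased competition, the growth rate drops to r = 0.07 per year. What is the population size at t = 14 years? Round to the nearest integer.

7989 fish

Phase 1: N(3) = 1970·e^(0.21×3) = 1970·e^0.63 = 3698.89.
Phase 2 runs for 14 − 3 = 11 years at r = 0.07.
N(14) = 3698.89·e^(0.07×11) = 3698.89·e^0.77 = 7988.74.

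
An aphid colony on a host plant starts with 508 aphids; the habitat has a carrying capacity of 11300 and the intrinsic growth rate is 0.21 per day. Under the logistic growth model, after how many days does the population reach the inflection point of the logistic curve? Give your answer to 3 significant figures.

Logistic growth is fastest at N = K/2 = 5650.
A = (K − N₀)/N₀ = 21.244. Set K/(1 + A·e^(−rt)) = K/2 → A·e^(−rt) = 1.
e^(−0.21t) = 1/21.244 = 0.0470719, so t = ln(21.244)/0.21 = 3.0561/0.21 = 14.553.

14.6 days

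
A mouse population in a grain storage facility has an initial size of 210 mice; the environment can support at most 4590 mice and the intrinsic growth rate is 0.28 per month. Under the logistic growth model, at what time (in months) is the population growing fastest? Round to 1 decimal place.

Logistic growth is fastest at N = K/2 = 2295.
A = (K − N₀)/N₀ = 20.857. Set K/(1 + A·e^(−rt)) = K/2 → A·e^(−rt) = 1.
e^(−0.28t) = 1/20.857 = 0.0479452, so t = ln(20.857)/0.28 = 3.0377/0.28 = 10.849.

10.8 months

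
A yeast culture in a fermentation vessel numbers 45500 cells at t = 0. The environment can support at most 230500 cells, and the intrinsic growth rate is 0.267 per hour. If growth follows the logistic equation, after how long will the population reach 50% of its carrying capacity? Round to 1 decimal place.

A = (K − N₀)/N₀ = (230500 − 45500)/45500 = 4.0659.
Solve 230500/(1 + 4.0659·e^(−0.267t)) = 115250: 1 + 4.0659·e^(−0.267t) = 2, so e^(−0.267t) = 0.245946.
−0.267·t = ln(0.245946) = -1.4026, so t = 1.4026/0.267 = 5.2533.

5.3 hours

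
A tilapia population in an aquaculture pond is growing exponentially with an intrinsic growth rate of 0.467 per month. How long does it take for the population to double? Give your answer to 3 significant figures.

Doubling time t_d = ln(2)/r = 0.6931/0.467 = 1.4843.

1.48 months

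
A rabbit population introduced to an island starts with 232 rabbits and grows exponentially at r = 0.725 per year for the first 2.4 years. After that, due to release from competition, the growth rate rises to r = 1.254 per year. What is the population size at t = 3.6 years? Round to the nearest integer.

Phase 1: N(2.4) = 232·e^(0.725×2.4) = 232·e^1.74 = 1321.78.
Phase 2 runs for 3.6 − 2.4 = 1.2 years at r = 1.254.
N(3.6) = 1321.78·e^(1.254×1.2) = 1321.78·e^1.505 = 5952.33.

5952 rabbits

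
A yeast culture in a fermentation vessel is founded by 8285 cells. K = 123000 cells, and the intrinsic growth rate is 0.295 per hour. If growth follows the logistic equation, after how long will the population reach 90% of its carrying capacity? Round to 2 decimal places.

16.36 hours

A = (K − N₀)/N₀ = (123000 − 8285)/8285 = 13.846.
Solve 123000/(1 + 13.846·e^(−0.295t)) = 110700: 1 + 13.846·e^(−0.295t) = 1.1111, so e^(−0.295t) = 0.00802472.
−0.295·t = ln(0.00802472) = -4.8252, so t = 4.8252/0.295 = 16.357.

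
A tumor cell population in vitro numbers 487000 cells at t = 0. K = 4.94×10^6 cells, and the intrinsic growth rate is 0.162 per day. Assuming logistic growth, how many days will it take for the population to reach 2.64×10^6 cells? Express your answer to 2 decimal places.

14.51 days

A = (K − N₀)/N₀ = (4.94×10^6 − 487000)/487000 = 9.1437.
Solve 4.94×10^6/(1 + 9.1437·e^(−0.162t)) = 2.64×10^6: 1 + 9.1437·e^(−0.162t) = 1.8712, so e^(−0.162t) = 0.0952797.
−0.162·t = ln(0.0952797) = -2.3509, so t = 2.3509/0.162 = 14.512.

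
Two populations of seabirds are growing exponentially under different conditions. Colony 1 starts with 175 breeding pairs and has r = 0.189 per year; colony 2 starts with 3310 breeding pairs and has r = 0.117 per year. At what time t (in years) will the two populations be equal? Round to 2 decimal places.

40.83 years

Set 175·e^(0.189t) = 3310·e^(0.117t).
e^((0.189 − 0.117)t) = 3310/175 → e^(0.072·t) = 18.914.
0.072·t = ln(18.914) = 2.9399, so t = 2.9399/0.072 = 40.832.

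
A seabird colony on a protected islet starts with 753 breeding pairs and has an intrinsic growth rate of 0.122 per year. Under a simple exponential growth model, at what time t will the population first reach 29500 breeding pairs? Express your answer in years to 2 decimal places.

30.07 years

Set N₀·e^(rt) = 29500: e^(0.122·t) = 29500/753 = 39.177.
0.122·t = ln(39.177) = 3.6681, so t = 3.6681/0.122 = 30.066.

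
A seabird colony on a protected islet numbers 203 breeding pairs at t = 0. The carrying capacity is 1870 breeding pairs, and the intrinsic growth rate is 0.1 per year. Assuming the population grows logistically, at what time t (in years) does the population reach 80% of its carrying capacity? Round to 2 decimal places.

34.92 years

A = (K − N₀)/N₀ = (1870 − 203)/203 = 8.2118.
Solve 1870/(1 + 8.2118·e^(−0.1t)) = 1496: 1 + 8.2118·e^(−0.1t) = 1.25, so e^(−0.1t) = 0.0304439.
−0.1·t = ln(0.0304439) = -3.4919, so t = 3.4919/0.1 = 34.919.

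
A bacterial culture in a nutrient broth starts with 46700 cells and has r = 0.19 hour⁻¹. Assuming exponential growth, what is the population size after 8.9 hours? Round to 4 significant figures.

N(t) = N₀·e^(rt) = 46700 × e^(0.19×8.9) = 46700 × e^1.691.
e^1.691 ≈ 5.4249, so N ≈ 46700 × 5.4249 = 253343.

253300 cells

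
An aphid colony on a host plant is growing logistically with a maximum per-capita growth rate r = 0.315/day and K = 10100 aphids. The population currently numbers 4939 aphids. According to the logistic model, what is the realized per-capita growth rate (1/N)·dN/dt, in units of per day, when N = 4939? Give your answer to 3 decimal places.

0.161 per day

(1/N)·dN/dt = r(1 − N/K) = 0.315 × (1 − 4939/10100).
= 0.315 × 0.51099 = 0.16096.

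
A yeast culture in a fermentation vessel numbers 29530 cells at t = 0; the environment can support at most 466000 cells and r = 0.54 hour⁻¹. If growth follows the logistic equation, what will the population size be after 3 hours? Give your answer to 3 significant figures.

119000 cells

A = (K − N₀)/N₀ = (466000 − 29530)/29530 = 14.781.
N(t) = K/(1 + A·e^(−rt)) = 466000/(1 + 14.781×e^(−0.54×3)).
e^(−1.62) = 0.1979; denominator = 1 + 14.781×0.1979 = 3.9251.
N = 466000/3.9251 = 118724.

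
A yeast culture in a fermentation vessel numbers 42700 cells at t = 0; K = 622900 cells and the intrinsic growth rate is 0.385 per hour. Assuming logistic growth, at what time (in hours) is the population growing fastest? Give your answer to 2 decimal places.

6.78 hours

Logistic growth is fastest at N = K/2 = 311450.
A = (K − N₀)/N₀ = 13.588. Set K/(1 + A·e^(−rt)) = K/2 → A·e^(−rt) = 1.
e^(−0.385t) = 1/13.588 = 0.0735953, so t = ln(13.588)/0.385 = 2.6092/0.385 = 6.7771.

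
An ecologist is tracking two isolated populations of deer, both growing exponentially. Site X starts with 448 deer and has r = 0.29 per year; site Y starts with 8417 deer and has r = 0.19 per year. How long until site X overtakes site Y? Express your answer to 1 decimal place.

Set 448·e^(0.29t) = 8417·e^(0.19t).
e^((0.29 − 0.19)t) = 8417/448 → e^(0.1·t) = 18.788.
0.1·t = ln(18.788) = 2.9332, so t = 2.9332/0.1 = 29.332.

29.3 years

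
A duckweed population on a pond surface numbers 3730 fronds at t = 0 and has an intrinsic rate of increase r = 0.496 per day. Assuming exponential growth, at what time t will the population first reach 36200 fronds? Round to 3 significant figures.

Set N₀·e^(rt) = 36200: e^(0.496·t) = 36200/3730 = 9.7051.
0.496·t = ln(9.7051) = 2.2727, so t = 2.2727/0.496 = 4.582.

4.58 days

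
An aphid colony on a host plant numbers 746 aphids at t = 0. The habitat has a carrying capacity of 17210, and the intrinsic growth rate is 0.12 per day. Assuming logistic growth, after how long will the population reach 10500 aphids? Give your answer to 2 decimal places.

29.52 days

A = (K − N₀)/N₀ = (17210 − 746)/746 = 22.07.
Solve 17210/(1 + 22.07·e^(−0.12t)) = 10500: 1 + 22.07·e^(−0.12t) = 1.639, so e^(−0.12t) = 0.0289559.
−0.12·t = ln(0.0289559) = -3.542, so t = 3.542/0.12 = 29.517.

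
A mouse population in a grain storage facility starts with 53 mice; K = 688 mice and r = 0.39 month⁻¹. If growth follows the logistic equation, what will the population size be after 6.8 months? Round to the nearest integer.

373 mice

A = (K − N₀)/N₀ = (688 − 53)/53 = 11.981.
N(t) = K/(1 + A·e^(−rt)) = 688/(1 + 11.981×e^(−0.39×6.8)).
e^(−2.652) = 0.07051; denominator = 1 + 11.981×0.07051 = 1.8448.
N = 688/1.8448 = 372.942.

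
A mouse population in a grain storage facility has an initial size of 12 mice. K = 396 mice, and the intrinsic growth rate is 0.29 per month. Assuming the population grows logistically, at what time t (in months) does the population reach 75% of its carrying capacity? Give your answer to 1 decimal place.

15.7 months

A = (K − N₀)/N₀ = (396 − 12)/12 = 32.
Solve 396/(1 + 32·e^(−0.29t)) = 297: 1 + 32·e^(−0.29t) = 1.3333, so e^(−0.29t) = 0.0104167.
−0.29·t = ln(0.0104167) = -4.5643, so t = 4.5643/0.29 = 15.739.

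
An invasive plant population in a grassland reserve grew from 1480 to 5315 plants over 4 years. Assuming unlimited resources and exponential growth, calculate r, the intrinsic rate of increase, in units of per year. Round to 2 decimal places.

0.32 per year

From N(t) = N₀·e^(rt): e^(r·4) = 5315/1480 = 3.5912.
r·4 = ln(3.5912) = 1.2785, so r = 1.2785/4 = 0.31962.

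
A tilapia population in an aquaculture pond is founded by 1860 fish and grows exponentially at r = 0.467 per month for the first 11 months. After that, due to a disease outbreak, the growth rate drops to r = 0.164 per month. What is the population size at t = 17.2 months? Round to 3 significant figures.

875000 fish

Phase 1: N(11) = 1860·e^(0.467×11) = 1860·e^5.137 = 316580.
Phase 2 runs for 17.2 − 11 = 6.2 months at r = 0.164.
N(17.2) = 316580·e^(0.164×6.2) = 316580·e^1.017 = 875134.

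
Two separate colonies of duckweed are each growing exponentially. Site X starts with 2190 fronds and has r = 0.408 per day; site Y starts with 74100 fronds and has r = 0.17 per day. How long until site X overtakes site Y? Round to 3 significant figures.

Set 2190·e^(0.408t) = 74100·e^(0.17t).
e^((0.408 − 0.17)t) = 74100/2190 → e^(0.238·t) = 33.836.
0.238·t = ln(33.836) = 3.5215, so t = 3.5215/0.238 = 14.796.

14.8 days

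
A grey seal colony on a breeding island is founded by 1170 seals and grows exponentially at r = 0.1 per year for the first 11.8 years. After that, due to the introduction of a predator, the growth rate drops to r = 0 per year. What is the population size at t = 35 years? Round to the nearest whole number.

Phase 1: N(11.8) = 1170·e^(0.1×11.8) = 1170·e^1.18 = 3807.62.
Phase 2 runs for 35 − 11.8 = 23.2 years at r = 0.
N(35) = 3807.62·e^(0×23.2) = 3807.62·e^0 = 3807.62.

3808 seals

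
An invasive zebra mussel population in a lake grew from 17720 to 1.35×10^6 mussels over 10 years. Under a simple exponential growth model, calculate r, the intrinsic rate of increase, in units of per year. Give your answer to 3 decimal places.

From N(t) = N₀·e^(rt): e^(r·10) = 1.35×10^6/17720 = 76.185.
r·10 = ln(76.185) = 4.3332, so r = 4.3332/10 = 0.43332.

0.433 per year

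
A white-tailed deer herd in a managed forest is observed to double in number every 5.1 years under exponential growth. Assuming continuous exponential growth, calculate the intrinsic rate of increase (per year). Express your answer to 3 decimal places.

0.136 per year

r = ln(2)/t_d = 0.6931/5.1 = 0.13591.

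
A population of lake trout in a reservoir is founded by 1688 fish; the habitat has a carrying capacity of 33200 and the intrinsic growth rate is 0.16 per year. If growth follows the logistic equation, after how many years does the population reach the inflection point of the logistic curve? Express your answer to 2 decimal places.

Logistic growth is fastest at N = K/2 = 16600.
A = (K − N₀)/N₀ = 18.668. Set K/(1 + A·e^(−rt)) = K/2 → A·e^(−rt) = 1.
e^(−0.16t) = 1/18.668 = 0.0535669, so t = ln(18.668)/0.16 = 2.9268/0.16 = 18.293.

18.29 years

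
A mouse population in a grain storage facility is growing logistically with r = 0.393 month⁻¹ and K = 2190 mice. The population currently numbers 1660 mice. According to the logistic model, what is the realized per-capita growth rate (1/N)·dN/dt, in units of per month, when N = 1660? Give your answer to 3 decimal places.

(1/N)·dN/dt = r(1 − N/K) = 0.393 × (1 − 1660/2190).
= 0.393 × 0.24201 = 0.09511.

0.095 per month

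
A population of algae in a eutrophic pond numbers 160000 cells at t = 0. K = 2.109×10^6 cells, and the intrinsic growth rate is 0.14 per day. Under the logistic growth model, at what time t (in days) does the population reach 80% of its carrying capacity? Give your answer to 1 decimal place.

27.8 days

A = (K − N₀)/N₀ = (2.109×10^6 − 160000)/160000 = 12.181.
Solve 2.109×10^6/(1 + 12.181·e^(−0.14t)) = 1.6872×10^6: 1 + 12.181·e^(−0.14t) = 1.25, so e^(−0.14t) = 0.0205233.
−0.14·t = ln(0.0205233) = -3.8862, so t = 3.8862/0.14 = 27.759.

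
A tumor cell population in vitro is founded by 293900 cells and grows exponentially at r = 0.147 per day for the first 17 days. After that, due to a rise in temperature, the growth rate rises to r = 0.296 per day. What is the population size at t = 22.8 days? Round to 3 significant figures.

Phase 1: N(17) = 293900·e^(0.147×17) = 293900·e^2.499 = 3.576856×10^6.
Phase 2 runs for 22.8 − 17 = 5.8 days at r = 0.296.
N(22.8) = 3.576856×10^6·e^(0.296×5.8) = 3.576856×10^6·e^1.717 = 1.991124×10^7.

19900000 cells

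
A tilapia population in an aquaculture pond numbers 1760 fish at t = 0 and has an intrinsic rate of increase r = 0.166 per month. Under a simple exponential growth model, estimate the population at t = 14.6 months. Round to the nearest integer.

N(t) = N₀·e^(rt) = 1760 × e^(0.166×14.6) = 1760 × e^2.424.
e^2.424 ≈ 11.286, so N ≈ 1760 × 11.286 = 19864.1.

19864 fish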